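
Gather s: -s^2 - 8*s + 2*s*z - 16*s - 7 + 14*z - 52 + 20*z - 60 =-s^2 + s*(2*z - 24) + 34*z - 119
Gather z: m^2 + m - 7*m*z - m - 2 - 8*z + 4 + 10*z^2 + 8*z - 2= m^2 - 7*m*z + 10*z^2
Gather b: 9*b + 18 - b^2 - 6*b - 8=-b^2 + 3*b + 10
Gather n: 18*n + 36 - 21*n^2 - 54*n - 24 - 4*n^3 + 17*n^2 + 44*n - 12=-4*n^3 - 4*n^2 + 8*n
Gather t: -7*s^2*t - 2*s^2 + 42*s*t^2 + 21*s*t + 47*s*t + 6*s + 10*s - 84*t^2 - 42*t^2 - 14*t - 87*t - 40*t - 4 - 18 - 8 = -2*s^2 + 16*s + t^2*(42*s - 126) + t*(-7*s^2 + 68*s - 141) - 30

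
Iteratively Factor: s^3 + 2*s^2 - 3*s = (s)*(s^2 + 2*s - 3) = s*(s + 3)*(s - 1)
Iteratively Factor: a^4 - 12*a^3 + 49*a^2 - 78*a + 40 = (a - 5)*(a^3 - 7*a^2 + 14*a - 8) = (a - 5)*(a - 4)*(a^2 - 3*a + 2) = (a - 5)*(a - 4)*(a - 2)*(a - 1)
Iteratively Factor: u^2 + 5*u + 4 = (u + 4)*(u + 1)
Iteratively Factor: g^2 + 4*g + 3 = (g + 3)*(g + 1)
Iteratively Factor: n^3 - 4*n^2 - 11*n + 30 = (n - 2)*(n^2 - 2*n - 15) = (n - 5)*(n - 2)*(n + 3)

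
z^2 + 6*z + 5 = (z + 1)*(z + 5)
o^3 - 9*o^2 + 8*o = o*(o - 8)*(o - 1)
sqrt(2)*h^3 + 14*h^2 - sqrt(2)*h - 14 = (h - 1)*(h + 7*sqrt(2))*(sqrt(2)*h + sqrt(2))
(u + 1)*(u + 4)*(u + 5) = u^3 + 10*u^2 + 29*u + 20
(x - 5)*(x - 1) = x^2 - 6*x + 5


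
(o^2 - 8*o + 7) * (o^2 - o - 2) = o^4 - 9*o^3 + 13*o^2 + 9*o - 14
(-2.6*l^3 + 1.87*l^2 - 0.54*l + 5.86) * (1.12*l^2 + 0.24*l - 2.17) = -2.912*l^5 + 1.4704*l^4 + 5.486*l^3 + 2.3757*l^2 + 2.5782*l - 12.7162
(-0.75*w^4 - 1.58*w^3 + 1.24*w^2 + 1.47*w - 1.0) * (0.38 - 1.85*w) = 1.3875*w^5 + 2.638*w^4 - 2.8944*w^3 - 2.2483*w^2 + 2.4086*w - 0.38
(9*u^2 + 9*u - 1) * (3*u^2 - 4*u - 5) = 27*u^4 - 9*u^3 - 84*u^2 - 41*u + 5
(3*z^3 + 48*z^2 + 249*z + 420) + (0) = 3*z^3 + 48*z^2 + 249*z + 420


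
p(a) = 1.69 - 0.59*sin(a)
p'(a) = -0.59*cos(a)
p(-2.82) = 1.88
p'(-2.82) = 0.56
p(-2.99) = 1.78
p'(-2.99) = 0.58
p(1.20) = 1.14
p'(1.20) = -0.21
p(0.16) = 1.60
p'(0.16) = -0.58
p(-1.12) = 2.22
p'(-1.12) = -0.26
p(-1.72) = 2.27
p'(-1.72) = 0.09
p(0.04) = 1.67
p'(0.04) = -0.59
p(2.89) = 1.54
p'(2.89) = 0.57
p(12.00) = 2.01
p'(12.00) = -0.50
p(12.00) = 2.01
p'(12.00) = -0.50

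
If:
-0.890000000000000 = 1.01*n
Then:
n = -0.88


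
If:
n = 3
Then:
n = 3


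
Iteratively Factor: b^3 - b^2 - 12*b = (b + 3)*(b^2 - 4*b) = b*(b + 3)*(b - 4)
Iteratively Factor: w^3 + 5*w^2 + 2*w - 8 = (w + 4)*(w^2 + w - 2) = (w - 1)*(w + 4)*(w + 2)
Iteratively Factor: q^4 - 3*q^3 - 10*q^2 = (q + 2)*(q^3 - 5*q^2) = q*(q + 2)*(q^2 - 5*q) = q*(q - 5)*(q + 2)*(q)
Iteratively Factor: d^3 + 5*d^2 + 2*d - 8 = (d + 4)*(d^2 + d - 2) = (d - 1)*(d + 4)*(d + 2)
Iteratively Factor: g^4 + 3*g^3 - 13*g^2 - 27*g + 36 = (g + 4)*(g^3 - g^2 - 9*g + 9) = (g - 1)*(g + 4)*(g^2 - 9) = (g - 3)*(g - 1)*(g + 4)*(g + 3)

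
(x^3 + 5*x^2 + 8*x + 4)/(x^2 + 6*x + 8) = (x^2 + 3*x + 2)/(x + 4)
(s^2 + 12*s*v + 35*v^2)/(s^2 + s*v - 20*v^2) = (s + 7*v)/(s - 4*v)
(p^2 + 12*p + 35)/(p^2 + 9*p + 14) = (p + 5)/(p + 2)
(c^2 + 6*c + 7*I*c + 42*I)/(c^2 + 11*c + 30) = (c + 7*I)/(c + 5)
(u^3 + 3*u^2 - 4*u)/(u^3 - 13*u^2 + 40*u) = (u^2 + 3*u - 4)/(u^2 - 13*u + 40)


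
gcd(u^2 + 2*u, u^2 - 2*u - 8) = u + 2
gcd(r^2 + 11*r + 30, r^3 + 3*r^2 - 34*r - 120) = r + 5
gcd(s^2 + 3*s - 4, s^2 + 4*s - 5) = s - 1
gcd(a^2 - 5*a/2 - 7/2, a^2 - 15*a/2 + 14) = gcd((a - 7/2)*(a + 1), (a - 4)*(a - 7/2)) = a - 7/2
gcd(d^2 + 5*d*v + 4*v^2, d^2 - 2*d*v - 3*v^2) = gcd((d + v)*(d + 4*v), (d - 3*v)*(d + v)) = d + v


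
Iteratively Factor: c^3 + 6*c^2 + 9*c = (c + 3)*(c^2 + 3*c) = c*(c + 3)*(c + 3)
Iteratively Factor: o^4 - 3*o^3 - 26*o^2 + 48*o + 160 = (o + 2)*(o^3 - 5*o^2 - 16*o + 80) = (o - 5)*(o + 2)*(o^2 - 16) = (o - 5)*(o + 2)*(o + 4)*(o - 4)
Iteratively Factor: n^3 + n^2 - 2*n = (n)*(n^2 + n - 2) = n*(n + 2)*(n - 1)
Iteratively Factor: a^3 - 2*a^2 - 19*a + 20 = (a - 1)*(a^2 - a - 20) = (a - 1)*(a + 4)*(a - 5)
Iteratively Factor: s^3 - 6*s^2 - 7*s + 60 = (s + 3)*(s^2 - 9*s + 20) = (s - 4)*(s + 3)*(s - 5)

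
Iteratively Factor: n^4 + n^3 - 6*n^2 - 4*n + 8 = (n - 2)*(n^3 + 3*n^2 - 4) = (n - 2)*(n + 2)*(n^2 + n - 2) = (n - 2)*(n + 2)^2*(n - 1)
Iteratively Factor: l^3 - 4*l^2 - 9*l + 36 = (l - 3)*(l^2 - l - 12) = (l - 3)*(l + 3)*(l - 4)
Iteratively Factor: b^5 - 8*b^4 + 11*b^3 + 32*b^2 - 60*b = (b)*(b^4 - 8*b^3 + 11*b^2 + 32*b - 60) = b*(b - 5)*(b^3 - 3*b^2 - 4*b + 12) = b*(b - 5)*(b + 2)*(b^2 - 5*b + 6) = b*(b - 5)*(b - 3)*(b + 2)*(b - 2)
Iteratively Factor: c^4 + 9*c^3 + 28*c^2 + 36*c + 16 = (c + 4)*(c^3 + 5*c^2 + 8*c + 4) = (c + 2)*(c + 4)*(c^2 + 3*c + 2) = (c + 2)^2*(c + 4)*(c + 1)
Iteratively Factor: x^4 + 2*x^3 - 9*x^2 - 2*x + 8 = (x + 4)*(x^3 - 2*x^2 - x + 2) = (x - 2)*(x + 4)*(x^2 - 1) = (x - 2)*(x + 1)*(x + 4)*(x - 1)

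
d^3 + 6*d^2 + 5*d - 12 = (d - 1)*(d + 3)*(d + 4)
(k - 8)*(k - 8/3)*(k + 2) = k^3 - 26*k^2/3 + 128/3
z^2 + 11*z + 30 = (z + 5)*(z + 6)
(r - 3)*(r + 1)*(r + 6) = r^3 + 4*r^2 - 15*r - 18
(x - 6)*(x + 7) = x^2 + x - 42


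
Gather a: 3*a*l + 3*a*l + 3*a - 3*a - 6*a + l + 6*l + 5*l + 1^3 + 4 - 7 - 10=a*(6*l - 6) + 12*l - 12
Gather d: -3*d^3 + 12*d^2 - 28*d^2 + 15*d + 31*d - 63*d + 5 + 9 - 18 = -3*d^3 - 16*d^2 - 17*d - 4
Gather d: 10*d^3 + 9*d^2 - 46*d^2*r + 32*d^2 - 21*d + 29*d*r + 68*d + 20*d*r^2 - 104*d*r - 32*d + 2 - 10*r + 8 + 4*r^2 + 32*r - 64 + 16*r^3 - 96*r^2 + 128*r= 10*d^3 + d^2*(41 - 46*r) + d*(20*r^2 - 75*r + 15) + 16*r^3 - 92*r^2 + 150*r - 54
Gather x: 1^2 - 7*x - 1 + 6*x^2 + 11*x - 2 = 6*x^2 + 4*x - 2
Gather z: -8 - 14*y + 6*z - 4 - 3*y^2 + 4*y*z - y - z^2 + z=-3*y^2 - 15*y - z^2 + z*(4*y + 7) - 12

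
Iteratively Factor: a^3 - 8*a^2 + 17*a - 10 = (a - 2)*(a^2 - 6*a + 5) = (a - 2)*(a - 1)*(a - 5)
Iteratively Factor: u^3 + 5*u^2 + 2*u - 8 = (u + 2)*(u^2 + 3*u - 4) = (u - 1)*(u + 2)*(u + 4)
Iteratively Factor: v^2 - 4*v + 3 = (v - 3)*(v - 1)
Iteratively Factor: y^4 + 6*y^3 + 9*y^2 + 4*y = (y + 1)*(y^3 + 5*y^2 + 4*y) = (y + 1)*(y + 4)*(y^2 + y) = y*(y + 1)*(y + 4)*(y + 1)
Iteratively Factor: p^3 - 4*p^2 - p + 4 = (p + 1)*(p^2 - 5*p + 4) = (p - 1)*(p + 1)*(p - 4)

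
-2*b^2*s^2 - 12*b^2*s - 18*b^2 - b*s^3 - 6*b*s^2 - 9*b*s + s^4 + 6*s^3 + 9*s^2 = (-2*b + s)*(b + s)*(s + 3)^2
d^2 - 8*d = d*(d - 8)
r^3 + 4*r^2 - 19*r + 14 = (r - 2)*(r - 1)*(r + 7)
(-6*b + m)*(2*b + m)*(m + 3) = -12*b^2*m - 36*b^2 - 4*b*m^2 - 12*b*m + m^3 + 3*m^2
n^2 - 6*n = n*(n - 6)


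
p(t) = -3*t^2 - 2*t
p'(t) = -6*t - 2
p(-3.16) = -23.64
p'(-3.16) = 16.96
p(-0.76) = -0.21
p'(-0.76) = 2.56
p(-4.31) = -47.11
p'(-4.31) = 23.86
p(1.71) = -12.19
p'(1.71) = -12.26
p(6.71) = -148.49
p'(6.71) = -42.26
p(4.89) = -81.52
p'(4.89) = -31.34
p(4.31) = -64.35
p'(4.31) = -27.86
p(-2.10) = -9.03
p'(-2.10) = 10.60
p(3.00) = -33.00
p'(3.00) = -20.00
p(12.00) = -456.00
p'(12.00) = -74.00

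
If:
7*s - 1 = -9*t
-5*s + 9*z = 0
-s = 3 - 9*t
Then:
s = -1/4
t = 11/36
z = -5/36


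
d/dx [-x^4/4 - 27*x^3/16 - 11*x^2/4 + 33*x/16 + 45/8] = -x^3 - 81*x^2/16 - 11*x/2 + 33/16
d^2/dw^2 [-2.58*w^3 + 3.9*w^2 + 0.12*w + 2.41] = 7.8 - 15.48*w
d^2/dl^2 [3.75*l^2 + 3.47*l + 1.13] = 7.50000000000000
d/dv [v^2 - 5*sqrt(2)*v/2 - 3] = 2*v - 5*sqrt(2)/2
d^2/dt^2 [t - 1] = 0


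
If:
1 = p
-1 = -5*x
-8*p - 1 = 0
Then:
No Solution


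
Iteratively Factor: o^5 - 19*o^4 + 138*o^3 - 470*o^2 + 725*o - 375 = (o - 5)*(o^4 - 14*o^3 + 68*o^2 - 130*o + 75) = (o - 5)^2*(o^3 - 9*o^2 + 23*o - 15) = (o - 5)^2*(o - 1)*(o^2 - 8*o + 15) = (o - 5)^2*(o - 3)*(o - 1)*(o - 5)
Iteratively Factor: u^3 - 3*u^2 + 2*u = (u - 1)*(u^2 - 2*u) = u*(u - 1)*(u - 2)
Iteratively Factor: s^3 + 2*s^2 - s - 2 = (s + 2)*(s^2 - 1) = (s - 1)*(s + 2)*(s + 1)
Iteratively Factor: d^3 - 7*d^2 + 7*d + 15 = (d + 1)*(d^2 - 8*d + 15) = (d - 5)*(d + 1)*(d - 3)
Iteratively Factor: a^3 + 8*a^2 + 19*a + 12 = (a + 3)*(a^2 + 5*a + 4) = (a + 3)*(a + 4)*(a + 1)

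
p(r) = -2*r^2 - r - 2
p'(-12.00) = 47.00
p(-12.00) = -278.00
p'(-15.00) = 59.00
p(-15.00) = -437.00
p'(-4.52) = 17.08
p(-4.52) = -38.34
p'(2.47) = -10.88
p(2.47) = -16.67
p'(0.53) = -3.12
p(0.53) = -3.09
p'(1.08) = -5.32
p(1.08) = -5.41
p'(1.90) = -8.60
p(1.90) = -11.12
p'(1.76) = -8.04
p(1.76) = -9.96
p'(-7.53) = 29.12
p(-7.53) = -107.87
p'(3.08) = -13.32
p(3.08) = -24.05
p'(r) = -4*r - 1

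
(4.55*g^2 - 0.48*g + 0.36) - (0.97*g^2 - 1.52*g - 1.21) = 3.58*g^2 + 1.04*g + 1.57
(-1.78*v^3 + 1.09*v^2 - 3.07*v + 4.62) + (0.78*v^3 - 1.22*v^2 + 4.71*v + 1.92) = -1.0*v^3 - 0.13*v^2 + 1.64*v + 6.54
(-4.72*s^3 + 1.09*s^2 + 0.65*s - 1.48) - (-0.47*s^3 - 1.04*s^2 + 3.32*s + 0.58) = -4.25*s^3 + 2.13*s^2 - 2.67*s - 2.06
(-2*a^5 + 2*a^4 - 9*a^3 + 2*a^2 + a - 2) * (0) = 0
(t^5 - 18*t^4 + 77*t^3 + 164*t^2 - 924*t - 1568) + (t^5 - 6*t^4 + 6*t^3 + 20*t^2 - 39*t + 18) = 2*t^5 - 24*t^4 + 83*t^3 + 184*t^2 - 963*t - 1550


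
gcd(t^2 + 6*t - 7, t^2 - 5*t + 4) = t - 1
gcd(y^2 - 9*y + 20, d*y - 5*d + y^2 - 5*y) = y - 5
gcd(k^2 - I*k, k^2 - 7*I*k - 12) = 1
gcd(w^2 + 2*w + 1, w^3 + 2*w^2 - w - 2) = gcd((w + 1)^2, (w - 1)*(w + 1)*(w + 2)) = w + 1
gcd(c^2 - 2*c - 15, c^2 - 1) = 1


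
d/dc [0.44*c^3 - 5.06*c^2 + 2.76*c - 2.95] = 1.32*c^2 - 10.12*c + 2.76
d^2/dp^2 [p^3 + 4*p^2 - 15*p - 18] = 6*p + 8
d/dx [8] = 0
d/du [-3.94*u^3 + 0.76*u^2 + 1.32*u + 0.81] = -11.82*u^2 + 1.52*u + 1.32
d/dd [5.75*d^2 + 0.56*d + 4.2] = 11.5*d + 0.56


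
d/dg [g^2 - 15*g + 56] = 2*g - 15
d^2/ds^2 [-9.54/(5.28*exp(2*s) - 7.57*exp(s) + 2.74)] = (-9.54*(10.56*exp(s) - 7.57)*(21.12*exp(s) - 15.14)*exp(s) + (201.4848*exp(s) - 72.2178)*(5.28*exp(2*s) - 7.57*exp(s) + 2.74))*exp(s)/(5.28*exp(2*s) - 7.57*exp(s) + 2.74)^3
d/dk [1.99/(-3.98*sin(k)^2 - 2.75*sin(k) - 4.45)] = (15.8404*sin(k) + 5.4725)*cos(k)/(3.98*sin(k)^2 + 2.75*sin(k) + 4.45)^2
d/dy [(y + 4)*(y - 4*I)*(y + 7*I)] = 3*y^2 + y*(8 + 6*I) + 28 + 12*I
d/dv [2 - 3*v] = -3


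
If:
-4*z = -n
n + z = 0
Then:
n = 0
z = 0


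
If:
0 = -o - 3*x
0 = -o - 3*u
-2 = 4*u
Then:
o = 3/2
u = -1/2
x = -1/2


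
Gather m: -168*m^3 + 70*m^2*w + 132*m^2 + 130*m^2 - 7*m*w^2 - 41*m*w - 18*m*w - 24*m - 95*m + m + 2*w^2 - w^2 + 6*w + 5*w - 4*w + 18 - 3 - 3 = -168*m^3 + m^2*(70*w + 262) + m*(-7*w^2 - 59*w - 118) + w^2 + 7*w + 12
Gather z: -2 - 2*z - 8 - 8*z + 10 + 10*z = 0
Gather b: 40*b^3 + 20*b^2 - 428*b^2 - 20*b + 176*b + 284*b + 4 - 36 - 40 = 40*b^3 - 408*b^2 + 440*b - 72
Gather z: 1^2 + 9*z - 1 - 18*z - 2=-9*z - 2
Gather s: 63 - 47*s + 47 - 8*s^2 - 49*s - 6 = -8*s^2 - 96*s + 104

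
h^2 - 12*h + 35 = (h - 7)*(h - 5)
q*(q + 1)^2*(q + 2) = q^4 + 4*q^3 + 5*q^2 + 2*q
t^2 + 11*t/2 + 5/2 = (t + 1/2)*(t + 5)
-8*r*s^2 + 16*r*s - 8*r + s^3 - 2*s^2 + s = (-8*r + s)*(s - 1)^2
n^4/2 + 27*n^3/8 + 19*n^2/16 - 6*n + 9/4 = (n/2 + 1)*(n - 3/4)*(n - 1/2)*(n + 6)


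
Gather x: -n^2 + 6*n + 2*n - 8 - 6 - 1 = -n^2 + 8*n - 15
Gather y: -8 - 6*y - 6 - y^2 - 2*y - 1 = -y^2 - 8*y - 15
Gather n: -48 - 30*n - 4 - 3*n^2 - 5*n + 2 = -3*n^2 - 35*n - 50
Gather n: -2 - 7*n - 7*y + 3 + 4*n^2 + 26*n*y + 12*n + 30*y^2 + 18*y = 4*n^2 + n*(26*y + 5) + 30*y^2 + 11*y + 1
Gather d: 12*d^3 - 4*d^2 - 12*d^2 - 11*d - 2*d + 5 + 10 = 12*d^3 - 16*d^2 - 13*d + 15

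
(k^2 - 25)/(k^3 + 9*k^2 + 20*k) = (k - 5)/(k*(k + 4))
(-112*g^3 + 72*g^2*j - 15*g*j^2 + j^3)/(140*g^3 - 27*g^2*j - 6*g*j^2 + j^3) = (-4*g + j)/(5*g + j)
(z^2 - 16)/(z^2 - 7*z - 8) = (16 - z^2)/(-z^2 + 7*z + 8)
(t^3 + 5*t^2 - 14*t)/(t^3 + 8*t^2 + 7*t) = (t - 2)/(t + 1)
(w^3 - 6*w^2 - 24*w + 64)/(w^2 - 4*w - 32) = w - 2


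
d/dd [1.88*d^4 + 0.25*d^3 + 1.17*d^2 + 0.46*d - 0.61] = 7.52*d^3 + 0.75*d^2 + 2.34*d + 0.46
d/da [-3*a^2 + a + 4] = 1 - 6*a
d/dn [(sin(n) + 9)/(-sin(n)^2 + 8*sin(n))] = (cos(n) + 18/tan(n) - 72*cos(n)/sin(n)^2)/(sin(n) - 8)^2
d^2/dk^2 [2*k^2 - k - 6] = 4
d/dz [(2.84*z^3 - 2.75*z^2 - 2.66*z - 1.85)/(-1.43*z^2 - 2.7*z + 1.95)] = (-4.0612*z^4 - 15.336*z^3 + 20.2352*z^2 - 16.016*z - 10.182)/(2.0449*z^4 + 7.722*z^3 + 1.713*z^2 - 10.53*z + 3.8025)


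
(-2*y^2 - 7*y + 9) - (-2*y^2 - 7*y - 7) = 16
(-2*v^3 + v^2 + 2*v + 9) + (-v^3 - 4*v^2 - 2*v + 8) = -3*v^3 - 3*v^2 + 17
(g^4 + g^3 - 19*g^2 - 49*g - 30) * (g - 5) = g^5 - 4*g^4 - 24*g^3 + 46*g^2 + 215*g + 150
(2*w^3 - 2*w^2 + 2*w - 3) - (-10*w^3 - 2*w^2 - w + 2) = 12*w^3 + 3*w - 5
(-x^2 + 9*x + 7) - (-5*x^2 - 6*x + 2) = 4*x^2 + 15*x + 5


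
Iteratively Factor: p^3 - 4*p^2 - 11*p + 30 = (p - 5)*(p^2 + p - 6) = (p - 5)*(p + 3)*(p - 2)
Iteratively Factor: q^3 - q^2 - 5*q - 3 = (q + 1)*(q^2 - 2*q - 3) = (q + 1)^2*(q - 3)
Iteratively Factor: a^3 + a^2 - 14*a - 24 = (a + 3)*(a^2 - 2*a - 8) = (a + 2)*(a + 3)*(a - 4)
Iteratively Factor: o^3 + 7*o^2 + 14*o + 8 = (o + 1)*(o^2 + 6*o + 8) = (o + 1)*(o + 2)*(o + 4)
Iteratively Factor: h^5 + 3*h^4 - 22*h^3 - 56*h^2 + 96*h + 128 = (h + 4)*(h^4 - h^3 - 18*h^2 + 16*h + 32) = (h + 1)*(h + 4)*(h^3 - 2*h^2 - 16*h + 32) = (h - 2)*(h + 1)*(h + 4)*(h^2 - 16) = (h - 2)*(h + 1)*(h + 4)^2*(h - 4)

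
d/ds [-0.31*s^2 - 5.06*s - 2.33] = -0.62*s - 5.06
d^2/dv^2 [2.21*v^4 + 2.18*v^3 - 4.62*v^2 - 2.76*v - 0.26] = 26.52*v^2 + 13.08*v - 9.24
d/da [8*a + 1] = 8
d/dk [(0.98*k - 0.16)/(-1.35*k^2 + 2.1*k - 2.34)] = (1.323*k^2 - 0.432*k - 1.9572)/(1.8225*k^4 - 5.67*k^3 + 10.728*k^2 - 9.828*k + 5.4756)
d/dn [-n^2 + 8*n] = 8 - 2*n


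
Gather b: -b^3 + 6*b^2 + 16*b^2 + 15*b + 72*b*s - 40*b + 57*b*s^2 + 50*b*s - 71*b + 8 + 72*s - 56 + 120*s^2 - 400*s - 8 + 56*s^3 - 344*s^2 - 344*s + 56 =-b^3 + 22*b^2 + b*(57*s^2 + 122*s - 96) + 56*s^3 - 224*s^2 - 672*s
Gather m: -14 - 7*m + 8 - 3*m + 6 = -10*m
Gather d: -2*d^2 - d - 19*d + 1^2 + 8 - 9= -2*d^2 - 20*d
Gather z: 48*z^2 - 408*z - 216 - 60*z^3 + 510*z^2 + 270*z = -60*z^3 + 558*z^2 - 138*z - 216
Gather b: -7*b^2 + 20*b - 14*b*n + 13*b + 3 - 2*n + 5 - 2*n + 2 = -7*b^2 + b*(33 - 14*n) - 4*n + 10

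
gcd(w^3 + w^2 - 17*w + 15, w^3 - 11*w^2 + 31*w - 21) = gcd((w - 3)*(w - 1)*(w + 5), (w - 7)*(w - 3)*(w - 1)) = w^2 - 4*w + 3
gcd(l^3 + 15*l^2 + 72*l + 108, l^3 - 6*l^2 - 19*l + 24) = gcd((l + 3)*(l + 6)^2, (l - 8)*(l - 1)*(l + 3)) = l + 3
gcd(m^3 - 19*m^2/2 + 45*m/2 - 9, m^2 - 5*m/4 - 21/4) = m - 3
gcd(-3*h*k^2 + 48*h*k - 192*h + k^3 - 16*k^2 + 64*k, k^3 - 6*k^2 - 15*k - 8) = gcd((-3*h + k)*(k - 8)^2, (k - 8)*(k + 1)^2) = k - 8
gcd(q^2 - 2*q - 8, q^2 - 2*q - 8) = q^2 - 2*q - 8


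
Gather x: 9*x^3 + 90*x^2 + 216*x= 9*x^3 + 90*x^2 + 216*x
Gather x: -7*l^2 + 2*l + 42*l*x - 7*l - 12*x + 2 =-7*l^2 - 5*l + x*(42*l - 12) + 2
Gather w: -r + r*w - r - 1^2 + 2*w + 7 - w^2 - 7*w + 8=-2*r - w^2 + w*(r - 5) + 14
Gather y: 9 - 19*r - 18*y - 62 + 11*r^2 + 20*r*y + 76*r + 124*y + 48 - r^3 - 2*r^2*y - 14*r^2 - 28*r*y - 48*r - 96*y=-r^3 - 3*r^2 + 9*r + y*(-2*r^2 - 8*r + 10) - 5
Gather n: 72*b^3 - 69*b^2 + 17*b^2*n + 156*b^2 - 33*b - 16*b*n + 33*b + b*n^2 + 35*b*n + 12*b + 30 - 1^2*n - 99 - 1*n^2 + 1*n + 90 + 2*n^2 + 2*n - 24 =72*b^3 + 87*b^2 + 12*b + n^2*(b + 1) + n*(17*b^2 + 19*b + 2) - 3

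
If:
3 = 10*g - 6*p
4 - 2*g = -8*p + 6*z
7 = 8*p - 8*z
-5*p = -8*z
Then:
No Solution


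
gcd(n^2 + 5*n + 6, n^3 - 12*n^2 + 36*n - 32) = 1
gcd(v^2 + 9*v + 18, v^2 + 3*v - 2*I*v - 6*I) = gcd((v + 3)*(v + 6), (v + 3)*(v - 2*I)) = v + 3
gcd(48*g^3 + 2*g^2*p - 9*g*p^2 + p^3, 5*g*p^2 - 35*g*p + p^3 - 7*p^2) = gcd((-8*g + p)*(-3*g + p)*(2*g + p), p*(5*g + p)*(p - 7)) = 1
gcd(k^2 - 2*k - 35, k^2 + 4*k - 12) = 1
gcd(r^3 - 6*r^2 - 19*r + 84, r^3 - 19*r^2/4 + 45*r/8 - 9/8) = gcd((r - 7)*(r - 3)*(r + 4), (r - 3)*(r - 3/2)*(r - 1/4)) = r - 3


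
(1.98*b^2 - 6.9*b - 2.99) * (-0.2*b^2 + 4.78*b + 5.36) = -0.396*b^4 + 10.8444*b^3 - 21.7712*b^2 - 51.2762*b - 16.0264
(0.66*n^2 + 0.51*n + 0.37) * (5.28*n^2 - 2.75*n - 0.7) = 3.4848*n^4 + 0.8778*n^3 + 0.0891*n^2 - 1.3745*n - 0.259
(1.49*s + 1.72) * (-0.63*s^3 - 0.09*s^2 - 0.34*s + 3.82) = -0.9387*s^4 - 1.2177*s^3 - 0.6614*s^2 + 5.107*s + 6.5704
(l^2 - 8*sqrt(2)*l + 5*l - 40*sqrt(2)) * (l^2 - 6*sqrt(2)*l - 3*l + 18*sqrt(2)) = l^4 - 14*sqrt(2)*l^3 + 2*l^3 - 28*sqrt(2)*l^2 + 81*l^2 + 192*l + 210*sqrt(2)*l - 1440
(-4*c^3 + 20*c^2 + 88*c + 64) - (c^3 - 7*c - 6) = -5*c^3 + 20*c^2 + 95*c + 70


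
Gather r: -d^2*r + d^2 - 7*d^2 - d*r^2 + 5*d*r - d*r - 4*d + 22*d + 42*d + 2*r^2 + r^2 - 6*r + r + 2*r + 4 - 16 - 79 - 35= -6*d^2 + 60*d + r^2*(3 - d) + r*(-d^2 + 4*d - 3) - 126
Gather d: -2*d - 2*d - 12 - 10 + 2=-4*d - 20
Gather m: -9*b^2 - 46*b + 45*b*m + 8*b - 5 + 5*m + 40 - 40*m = -9*b^2 - 38*b + m*(45*b - 35) + 35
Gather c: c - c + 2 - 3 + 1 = 0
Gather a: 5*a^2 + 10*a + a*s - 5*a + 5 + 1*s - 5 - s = 5*a^2 + a*(s + 5)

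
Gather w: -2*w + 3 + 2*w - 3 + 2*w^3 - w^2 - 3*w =2*w^3 - w^2 - 3*w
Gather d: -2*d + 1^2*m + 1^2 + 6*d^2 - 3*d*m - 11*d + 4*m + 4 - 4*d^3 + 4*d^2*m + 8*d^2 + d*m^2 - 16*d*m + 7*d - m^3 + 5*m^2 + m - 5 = -4*d^3 + d^2*(4*m + 14) + d*(m^2 - 19*m - 6) - m^3 + 5*m^2 + 6*m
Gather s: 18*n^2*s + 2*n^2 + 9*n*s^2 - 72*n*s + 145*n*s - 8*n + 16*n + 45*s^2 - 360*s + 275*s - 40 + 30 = 2*n^2 + 8*n + s^2*(9*n + 45) + s*(18*n^2 + 73*n - 85) - 10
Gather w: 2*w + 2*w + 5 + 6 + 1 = 4*w + 12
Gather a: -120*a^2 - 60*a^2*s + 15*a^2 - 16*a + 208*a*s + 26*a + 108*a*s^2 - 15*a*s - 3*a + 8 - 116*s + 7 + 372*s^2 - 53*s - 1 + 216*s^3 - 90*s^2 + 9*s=a^2*(-60*s - 105) + a*(108*s^2 + 193*s + 7) + 216*s^3 + 282*s^2 - 160*s + 14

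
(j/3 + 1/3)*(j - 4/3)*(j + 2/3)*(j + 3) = j^4/3 + 10*j^3/9 - 5*j^2/27 - 50*j/27 - 8/9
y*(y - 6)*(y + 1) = y^3 - 5*y^2 - 6*y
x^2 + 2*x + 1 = (x + 1)^2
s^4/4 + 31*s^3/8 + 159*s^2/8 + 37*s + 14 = (s/4 + 1)*(s + 1/2)*(s + 4)*(s + 7)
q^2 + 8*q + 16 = (q + 4)^2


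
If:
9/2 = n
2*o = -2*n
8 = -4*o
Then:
No Solution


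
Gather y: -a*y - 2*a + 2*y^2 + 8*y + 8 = -2*a + 2*y^2 + y*(8 - a) + 8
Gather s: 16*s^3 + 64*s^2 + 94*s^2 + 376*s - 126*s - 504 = 16*s^3 + 158*s^2 + 250*s - 504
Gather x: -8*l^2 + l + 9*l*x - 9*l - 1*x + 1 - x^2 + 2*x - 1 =-8*l^2 - 8*l - x^2 + x*(9*l + 1)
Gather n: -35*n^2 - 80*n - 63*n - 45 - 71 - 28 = -35*n^2 - 143*n - 144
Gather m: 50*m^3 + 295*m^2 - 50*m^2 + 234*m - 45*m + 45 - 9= 50*m^3 + 245*m^2 + 189*m + 36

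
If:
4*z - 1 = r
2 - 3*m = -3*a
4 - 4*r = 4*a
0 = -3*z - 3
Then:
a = 6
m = 20/3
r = -5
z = -1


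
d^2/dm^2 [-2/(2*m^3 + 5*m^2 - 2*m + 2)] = 4*((6*m + 5)*(2*m^3 + 5*m^2 - 2*m + 2) - 4*(3*m^2 + 5*m - 1)^2)/(2*m^3 + 5*m^2 - 2*m + 2)^3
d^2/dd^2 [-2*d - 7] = 0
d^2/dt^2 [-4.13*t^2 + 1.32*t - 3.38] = -8.26000000000000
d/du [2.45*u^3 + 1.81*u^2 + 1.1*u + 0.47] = 7.35*u^2 + 3.62*u + 1.1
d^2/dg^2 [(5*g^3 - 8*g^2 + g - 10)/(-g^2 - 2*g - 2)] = 2*(-27*g^3 - 78*g^2 + 6*g + 56)/(g^6 + 6*g^5 + 18*g^4 + 32*g^3 + 36*g^2 + 24*g + 8)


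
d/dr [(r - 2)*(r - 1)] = 2*r - 3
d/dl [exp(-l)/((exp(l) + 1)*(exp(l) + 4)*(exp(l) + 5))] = 2*(-2*exp(3*l) - 15*exp(2*l) - 29*exp(l) - 10)*exp(-l)/(exp(6*l) + 20*exp(5*l) + 158*exp(4*l) + 620*exp(3*l) + 1241*exp(2*l) + 1160*exp(l) + 400)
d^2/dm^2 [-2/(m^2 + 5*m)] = 4*(m*(m + 5) - (2*m + 5)^2)/(m^3*(m + 5)^3)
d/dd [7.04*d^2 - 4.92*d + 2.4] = 14.08*d - 4.92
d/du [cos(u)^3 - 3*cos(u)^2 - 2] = 3*(2 - cos(u))*sin(u)*cos(u)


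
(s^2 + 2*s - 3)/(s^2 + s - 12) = (s^2 + 2*s - 3)/(s^2 + s - 12)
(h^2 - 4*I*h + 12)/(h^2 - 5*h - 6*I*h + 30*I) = (h + 2*I)/(h - 5)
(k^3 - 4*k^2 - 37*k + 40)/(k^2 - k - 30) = (k^2 - 9*k + 8)/(k - 6)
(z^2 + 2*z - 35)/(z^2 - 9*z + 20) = (z + 7)/(z - 4)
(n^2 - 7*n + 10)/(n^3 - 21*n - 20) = (n - 2)/(n^2 + 5*n + 4)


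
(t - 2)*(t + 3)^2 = t^3 + 4*t^2 - 3*t - 18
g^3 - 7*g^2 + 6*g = g*(g - 6)*(g - 1)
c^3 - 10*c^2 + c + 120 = (c - 8)*(c - 5)*(c + 3)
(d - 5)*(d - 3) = d^2 - 8*d + 15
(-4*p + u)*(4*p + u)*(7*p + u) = -112*p^3 - 16*p^2*u + 7*p*u^2 + u^3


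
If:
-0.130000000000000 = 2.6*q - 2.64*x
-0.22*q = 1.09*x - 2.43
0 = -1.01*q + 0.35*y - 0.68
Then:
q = 1.84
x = 1.86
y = 7.24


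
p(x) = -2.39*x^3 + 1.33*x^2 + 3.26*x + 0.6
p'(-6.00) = -270.82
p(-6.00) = 545.16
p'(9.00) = -553.57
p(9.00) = -1604.64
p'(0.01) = 3.29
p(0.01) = 0.63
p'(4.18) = -110.90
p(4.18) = -137.09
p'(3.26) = -64.27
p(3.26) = -57.44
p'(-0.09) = 2.96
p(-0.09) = 0.32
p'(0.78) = 0.97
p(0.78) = 2.82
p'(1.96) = -19.07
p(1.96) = -5.90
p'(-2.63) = -53.33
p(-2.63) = 44.70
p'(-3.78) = -109.24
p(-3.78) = 136.37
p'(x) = -7.17*x^2 + 2.66*x + 3.26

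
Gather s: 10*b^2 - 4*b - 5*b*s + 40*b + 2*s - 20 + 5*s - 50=10*b^2 + 36*b + s*(7 - 5*b) - 70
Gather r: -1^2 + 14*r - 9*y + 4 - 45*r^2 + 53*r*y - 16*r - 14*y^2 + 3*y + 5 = -45*r^2 + r*(53*y - 2) - 14*y^2 - 6*y + 8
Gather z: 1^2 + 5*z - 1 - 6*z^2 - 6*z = -6*z^2 - z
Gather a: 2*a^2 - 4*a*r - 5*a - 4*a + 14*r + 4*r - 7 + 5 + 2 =2*a^2 + a*(-4*r - 9) + 18*r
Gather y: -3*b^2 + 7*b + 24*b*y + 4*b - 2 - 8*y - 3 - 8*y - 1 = -3*b^2 + 11*b + y*(24*b - 16) - 6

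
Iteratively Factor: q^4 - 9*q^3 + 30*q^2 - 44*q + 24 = (q - 2)*(q^3 - 7*q^2 + 16*q - 12) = (q - 2)^2*(q^2 - 5*q + 6) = (q - 3)*(q - 2)^2*(q - 2)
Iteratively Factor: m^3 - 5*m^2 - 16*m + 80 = (m + 4)*(m^2 - 9*m + 20) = (m - 5)*(m + 4)*(m - 4)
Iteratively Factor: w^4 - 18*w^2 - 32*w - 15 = (w + 3)*(w^3 - 3*w^2 - 9*w - 5) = (w + 1)*(w + 3)*(w^2 - 4*w - 5) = (w - 5)*(w + 1)*(w + 3)*(w + 1)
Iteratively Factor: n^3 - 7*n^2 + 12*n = (n - 4)*(n^2 - 3*n) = (n - 4)*(n - 3)*(n)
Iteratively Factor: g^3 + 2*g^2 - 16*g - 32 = (g - 4)*(g^2 + 6*g + 8) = (g - 4)*(g + 2)*(g + 4)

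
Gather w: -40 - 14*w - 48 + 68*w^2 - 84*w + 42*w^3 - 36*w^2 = 42*w^3 + 32*w^2 - 98*w - 88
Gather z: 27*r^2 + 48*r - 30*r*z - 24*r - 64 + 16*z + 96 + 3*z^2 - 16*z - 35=27*r^2 - 30*r*z + 24*r + 3*z^2 - 3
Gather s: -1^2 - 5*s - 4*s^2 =-4*s^2 - 5*s - 1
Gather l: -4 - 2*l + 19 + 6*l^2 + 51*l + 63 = 6*l^2 + 49*l + 78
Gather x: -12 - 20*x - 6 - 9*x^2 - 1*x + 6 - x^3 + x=-x^3 - 9*x^2 - 20*x - 12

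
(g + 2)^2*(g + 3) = g^3 + 7*g^2 + 16*g + 12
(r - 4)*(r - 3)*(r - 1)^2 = r^4 - 9*r^3 + 27*r^2 - 31*r + 12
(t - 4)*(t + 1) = t^2 - 3*t - 4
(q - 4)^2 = q^2 - 8*q + 16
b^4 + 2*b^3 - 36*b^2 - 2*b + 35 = (b - 5)*(b - 1)*(b + 1)*(b + 7)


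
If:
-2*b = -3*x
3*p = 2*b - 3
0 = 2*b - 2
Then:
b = 1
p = -1/3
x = 2/3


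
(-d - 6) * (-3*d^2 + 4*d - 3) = 3*d^3 + 14*d^2 - 21*d + 18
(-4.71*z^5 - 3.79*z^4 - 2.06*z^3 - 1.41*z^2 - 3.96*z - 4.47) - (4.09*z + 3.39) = -4.71*z^5 - 3.79*z^4 - 2.06*z^3 - 1.41*z^2 - 8.05*z - 7.86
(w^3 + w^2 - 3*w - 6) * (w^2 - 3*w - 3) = w^5 - 2*w^4 - 9*w^3 + 27*w + 18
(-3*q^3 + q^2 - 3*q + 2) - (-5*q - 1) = -3*q^3 + q^2 + 2*q + 3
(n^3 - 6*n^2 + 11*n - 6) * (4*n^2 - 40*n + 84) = 4*n^5 - 64*n^4 + 368*n^3 - 968*n^2 + 1164*n - 504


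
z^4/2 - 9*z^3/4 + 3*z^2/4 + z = z*(z/2 + 1/4)*(z - 4)*(z - 1)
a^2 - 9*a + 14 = (a - 7)*(a - 2)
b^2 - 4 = (b - 2)*(b + 2)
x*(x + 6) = x^2 + 6*x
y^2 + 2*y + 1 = (y + 1)^2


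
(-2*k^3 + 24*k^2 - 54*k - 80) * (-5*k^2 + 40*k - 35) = 10*k^5 - 200*k^4 + 1300*k^3 - 2600*k^2 - 1310*k + 2800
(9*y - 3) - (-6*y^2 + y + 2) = 6*y^2 + 8*y - 5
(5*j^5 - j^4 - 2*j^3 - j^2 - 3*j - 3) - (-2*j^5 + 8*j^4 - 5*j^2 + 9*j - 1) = 7*j^5 - 9*j^4 - 2*j^3 + 4*j^2 - 12*j - 2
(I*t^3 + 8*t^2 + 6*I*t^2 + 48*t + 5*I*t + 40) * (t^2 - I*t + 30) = I*t^5 + 9*t^4 + 6*I*t^4 + 54*t^3 + 27*I*t^3 + 285*t^2 + 132*I*t^2 + 1440*t + 110*I*t + 1200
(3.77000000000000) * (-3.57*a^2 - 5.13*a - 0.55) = -13.4589*a^2 - 19.3401*a - 2.0735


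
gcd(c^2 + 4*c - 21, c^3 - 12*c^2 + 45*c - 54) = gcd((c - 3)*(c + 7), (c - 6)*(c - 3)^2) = c - 3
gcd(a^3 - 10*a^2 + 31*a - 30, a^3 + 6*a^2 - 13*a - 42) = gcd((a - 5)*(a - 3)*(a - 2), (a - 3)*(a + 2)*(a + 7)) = a - 3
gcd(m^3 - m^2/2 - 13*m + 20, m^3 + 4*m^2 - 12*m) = m - 2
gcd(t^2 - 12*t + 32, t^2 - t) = 1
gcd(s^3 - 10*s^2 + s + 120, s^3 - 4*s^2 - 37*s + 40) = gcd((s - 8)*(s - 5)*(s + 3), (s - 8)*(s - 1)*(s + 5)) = s - 8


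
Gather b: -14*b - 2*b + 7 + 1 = 8 - 16*b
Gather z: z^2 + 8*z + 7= z^2 + 8*z + 7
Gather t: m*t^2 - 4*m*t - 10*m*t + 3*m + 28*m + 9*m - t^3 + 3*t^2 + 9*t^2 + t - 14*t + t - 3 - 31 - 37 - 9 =40*m - t^3 + t^2*(m + 12) + t*(-14*m - 12) - 80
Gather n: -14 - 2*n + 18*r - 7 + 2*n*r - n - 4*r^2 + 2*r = n*(2*r - 3) - 4*r^2 + 20*r - 21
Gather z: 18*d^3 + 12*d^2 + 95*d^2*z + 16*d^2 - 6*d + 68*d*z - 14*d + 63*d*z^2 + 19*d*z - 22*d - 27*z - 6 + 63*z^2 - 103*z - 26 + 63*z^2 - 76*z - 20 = 18*d^3 + 28*d^2 - 42*d + z^2*(63*d + 126) + z*(95*d^2 + 87*d - 206) - 52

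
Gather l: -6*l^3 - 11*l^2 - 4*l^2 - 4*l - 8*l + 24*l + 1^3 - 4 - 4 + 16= -6*l^3 - 15*l^2 + 12*l + 9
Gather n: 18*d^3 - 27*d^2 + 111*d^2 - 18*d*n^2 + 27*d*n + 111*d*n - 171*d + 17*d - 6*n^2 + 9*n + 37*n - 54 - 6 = 18*d^3 + 84*d^2 - 154*d + n^2*(-18*d - 6) + n*(138*d + 46) - 60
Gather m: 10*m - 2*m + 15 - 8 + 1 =8*m + 8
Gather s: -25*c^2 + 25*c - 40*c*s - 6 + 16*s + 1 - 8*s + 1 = -25*c^2 + 25*c + s*(8 - 40*c) - 4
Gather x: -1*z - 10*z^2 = -10*z^2 - z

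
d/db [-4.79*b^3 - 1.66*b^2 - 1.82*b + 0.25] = -14.37*b^2 - 3.32*b - 1.82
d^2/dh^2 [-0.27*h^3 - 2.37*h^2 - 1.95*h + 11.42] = -1.62*h - 4.74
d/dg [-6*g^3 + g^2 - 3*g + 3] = -18*g^2 + 2*g - 3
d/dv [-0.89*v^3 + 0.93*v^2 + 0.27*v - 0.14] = -2.67*v^2 + 1.86*v + 0.27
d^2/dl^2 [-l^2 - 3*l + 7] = -2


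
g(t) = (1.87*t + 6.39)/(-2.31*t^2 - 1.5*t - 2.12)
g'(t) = (1.87*t + 6.39)*(4.62*t + 1.5)/(-2.31*t^2 - 1.5*t - 2.12)^2 + 1.87/(-2.31*t^2 - 1.5*t - 2.12) = (4.3197*t^2 + 29.5218*t + 5.6206)/(5.3361*t^4 + 6.93*t^3 + 12.0444*t^2 + 6.36*t + 4.4944)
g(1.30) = -1.11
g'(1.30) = 0.81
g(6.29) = -0.18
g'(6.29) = 0.03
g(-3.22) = -0.02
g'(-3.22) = -0.10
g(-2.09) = -0.27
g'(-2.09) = -0.45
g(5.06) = -0.23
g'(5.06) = 0.06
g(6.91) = -0.16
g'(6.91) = 0.03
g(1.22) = -1.17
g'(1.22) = 0.88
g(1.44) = -1.00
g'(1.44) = 0.69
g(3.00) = -0.44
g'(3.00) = 0.18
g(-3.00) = -0.04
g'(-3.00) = -0.13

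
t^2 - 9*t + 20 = (t - 5)*(t - 4)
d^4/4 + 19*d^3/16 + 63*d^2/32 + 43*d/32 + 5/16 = (d/4 + 1/4)*(d + 1/2)*(d + 5/4)*(d + 2)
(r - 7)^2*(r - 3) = r^3 - 17*r^2 + 91*r - 147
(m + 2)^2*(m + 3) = m^3 + 7*m^2 + 16*m + 12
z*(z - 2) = z^2 - 2*z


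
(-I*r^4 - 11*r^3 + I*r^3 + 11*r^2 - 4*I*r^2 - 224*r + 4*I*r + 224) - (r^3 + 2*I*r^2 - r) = -I*r^4 - 12*r^3 + I*r^3 + 11*r^2 - 6*I*r^2 - 223*r + 4*I*r + 224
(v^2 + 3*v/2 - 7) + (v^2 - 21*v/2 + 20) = 2*v^2 - 9*v + 13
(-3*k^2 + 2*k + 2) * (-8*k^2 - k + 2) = 24*k^4 - 13*k^3 - 24*k^2 + 2*k + 4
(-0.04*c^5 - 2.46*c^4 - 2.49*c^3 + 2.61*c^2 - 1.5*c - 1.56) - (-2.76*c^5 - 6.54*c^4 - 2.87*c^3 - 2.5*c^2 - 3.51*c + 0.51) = 2.72*c^5 + 4.08*c^4 + 0.38*c^3 + 5.11*c^2 + 2.01*c - 2.07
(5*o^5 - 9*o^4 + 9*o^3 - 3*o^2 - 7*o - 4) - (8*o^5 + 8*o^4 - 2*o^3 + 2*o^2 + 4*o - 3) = -3*o^5 - 17*o^4 + 11*o^3 - 5*o^2 - 11*o - 1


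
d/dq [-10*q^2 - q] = -20*q - 1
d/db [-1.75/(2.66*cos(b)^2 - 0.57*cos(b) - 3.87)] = (0.9975 - 9.31*cos(b))*sin(b)/(-2.66*cos(b)^2 + 0.57*cos(b) + 3.87)^2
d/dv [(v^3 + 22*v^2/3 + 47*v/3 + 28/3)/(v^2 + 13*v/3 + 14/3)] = (v^2 + 4*v + 6)/(v^2 + 4*v + 4)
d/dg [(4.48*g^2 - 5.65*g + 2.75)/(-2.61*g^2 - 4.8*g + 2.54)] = (-36.2505*g^2 + 37.1134*g - 1.151)/(6.8121*g^4 + 25.056*g^3 + 9.7812*g^2 - 24.384*g + 6.4516)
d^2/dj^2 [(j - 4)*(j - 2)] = 2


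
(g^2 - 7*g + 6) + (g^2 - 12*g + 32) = 2*g^2 - 19*g + 38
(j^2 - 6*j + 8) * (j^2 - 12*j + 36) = j^4 - 18*j^3 + 116*j^2 - 312*j + 288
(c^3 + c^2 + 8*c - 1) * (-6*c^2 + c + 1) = -6*c^5 - 5*c^4 - 46*c^3 + 15*c^2 + 7*c - 1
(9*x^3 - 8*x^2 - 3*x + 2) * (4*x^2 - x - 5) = 36*x^5 - 41*x^4 - 49*x^3 + 51*x^2 + 13*x - 10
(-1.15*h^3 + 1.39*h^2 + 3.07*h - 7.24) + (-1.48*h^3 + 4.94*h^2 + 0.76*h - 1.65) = -2.63*h^3 + 6.33*h^2 + 3.83*h - 8.89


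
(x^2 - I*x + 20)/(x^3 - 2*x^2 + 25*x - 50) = (x + 4*I)/(x^2 + x*(-2 + 5*I) - 10*I)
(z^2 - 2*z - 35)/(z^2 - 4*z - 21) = (z + 5)/(z + 3)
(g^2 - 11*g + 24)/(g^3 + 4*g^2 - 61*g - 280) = (g - 3)/(g^2 + 12*g + 35)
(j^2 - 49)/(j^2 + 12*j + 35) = (j - 7)/(j + 5)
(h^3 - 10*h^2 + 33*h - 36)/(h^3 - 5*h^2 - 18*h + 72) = (h^2 - 7*h + 12)/(h^2 - 2*h - 24)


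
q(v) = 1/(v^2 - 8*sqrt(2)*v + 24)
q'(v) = (-2*v + 8*sqrt(2))/(v^2 - 8*sqrt(2)*v + 24)^2 = 2*(-v + 4*sqrt(2))/(v^2 - 8*sqrt(2)*v + 24)^2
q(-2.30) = 0.02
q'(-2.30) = 0.01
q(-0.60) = 0.03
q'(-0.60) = 0.01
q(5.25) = -0.13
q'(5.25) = 0.01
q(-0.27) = 0.04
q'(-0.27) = 0.02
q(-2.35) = 0.02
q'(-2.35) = 0.01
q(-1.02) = 0.03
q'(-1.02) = 0.01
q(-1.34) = 0.02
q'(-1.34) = 0.01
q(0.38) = 0.05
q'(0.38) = 0.03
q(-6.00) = 0.01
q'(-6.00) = 0.00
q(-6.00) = 0.01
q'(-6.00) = 0.00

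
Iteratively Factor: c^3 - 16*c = (c + 4)*(c^2 - 4*c) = c*(c + 4)*(c - 4)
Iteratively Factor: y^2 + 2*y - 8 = (y - 2)*(y + 4)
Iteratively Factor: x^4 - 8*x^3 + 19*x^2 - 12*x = (x)*(x^3 - 8*x^2 + 19*x - 12) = x*(x - 3)*(x^2 - 5*x + 4) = x*(x - 3)*(x - 1)*(x - 4)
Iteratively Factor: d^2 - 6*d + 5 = (d - 1)*(d - 5)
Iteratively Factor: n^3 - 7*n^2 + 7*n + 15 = (n + 1)*(n^2 - 8*n + 15) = (n - 3)*(n + 1)*(n - 5)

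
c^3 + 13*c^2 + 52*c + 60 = (c + 2)*(c + 5)*(c + 6)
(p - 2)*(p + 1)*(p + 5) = p^3 + 4*p^2 - 7*p - 10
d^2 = d^2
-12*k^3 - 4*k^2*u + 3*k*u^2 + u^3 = (-2*k + u)*(2*k + u)*(3*k + u)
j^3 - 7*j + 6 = (j - 2)*(j - 1)*(j + 3)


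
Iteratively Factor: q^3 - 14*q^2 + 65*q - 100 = (q - 4)*(q^2 - 10*q + 25) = (q - 5)*(q - 4)*(q - 5)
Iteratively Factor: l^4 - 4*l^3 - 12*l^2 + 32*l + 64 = (l + 2)*(l^3 - 6*l^2 + 32) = (l - 4)*(l + 2)*(l^2 - 2*l - 8) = (l - 4)^2*(l + 2)*(l + 2)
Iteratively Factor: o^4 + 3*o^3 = (o)*(o^3 + 3*o^2) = o^2*(o^2 + 3*o) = o^3*(o + 3)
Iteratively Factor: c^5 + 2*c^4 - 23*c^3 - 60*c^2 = (c + 4)*(c^4 - 2*c^3 - 15*c^2) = c*(c + 4)*(c^3 - 2*c^2 - 15*c) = c*(c - 5)*(c + 4)*(c^2 + 3*c) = c^2*(c - 5)*(c + 4)*(c + 3)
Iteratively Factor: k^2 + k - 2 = (k + 2)*(k - 1)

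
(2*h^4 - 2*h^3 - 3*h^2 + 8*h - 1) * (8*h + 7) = 16*h^5 - 2*h^4 - 38*h^3 + 43*h^2 + 48*h - 7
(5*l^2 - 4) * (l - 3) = 5*l^3 - 15*l^2 - 4*l + 12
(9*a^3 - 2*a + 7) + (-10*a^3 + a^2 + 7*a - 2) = -a^3 + a^2 + 5*a + 5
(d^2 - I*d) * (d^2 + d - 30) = d^4 + d^3 - I*d^3 - 30*d^2 - I*d^2 + 30*I*d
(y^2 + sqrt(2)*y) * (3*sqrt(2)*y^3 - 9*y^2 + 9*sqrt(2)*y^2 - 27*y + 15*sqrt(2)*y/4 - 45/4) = 3*sqrt(2)*y^5 - 3*y^4 + 9*sqrt(2)*y^4 - 9*y^3 - 21*sqrt(2)*y^3/4 - 27*sqrt(2)*y^2 - 15*y^2/4 - 45*sqrt(2)*y/4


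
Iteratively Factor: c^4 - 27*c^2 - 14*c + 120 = (c + 4)*(c^3 - 4*c^2 - 11*c + 30) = (c - 5)*(c + 4)*(c^2 + c - 6) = (c - 5)*(c - 2)*(c + 4)*(c + 3)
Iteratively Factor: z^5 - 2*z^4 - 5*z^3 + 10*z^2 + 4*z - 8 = (z - 2)*(z^4 - 5*z^2 + 4) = (z - 2)*(z + 2)*(z^3 - 2*z^2 - z + 2) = (z - 2)*(z - 1)*(z + 2)*(z^2 - z - 2) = (z - 2)*(z - 1)*(z + 1)*(z + 2)*(z - 2)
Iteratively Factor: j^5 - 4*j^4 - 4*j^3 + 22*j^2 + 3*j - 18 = (j + 2)*(j^4 - 6*j^3 + 8*j^2 + 6*j - 9) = (j - 1)*(j + 2)*(j^3 - 5*j^2 + 3*j + 9) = (j - 3)*(j - 1)*(j + 2)*(j^2 - 2*j - 3) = (j - 3)^2*(j - 1)*(j + 2)*(j + 1)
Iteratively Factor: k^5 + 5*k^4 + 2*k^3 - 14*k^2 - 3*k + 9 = (k + 3)*(k^4 + 2*k^3 - 4*k^2 - 2*k + 3) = (k + 3)^2*(k^3 - k^2 - k + 1) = (k - 1)*(k + 3)^2*(k^2 - 1) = (k - 1)^2*(k + 3)^2*(k + 1)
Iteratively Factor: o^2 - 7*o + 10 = (o - 5)*(o - 2)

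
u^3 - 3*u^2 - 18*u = u*(u - 6)*(u + 3)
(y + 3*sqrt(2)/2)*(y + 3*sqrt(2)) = y^2 + 9*sqrt(2)*y/2 + 9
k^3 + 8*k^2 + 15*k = k*(k + 3)*(k + 5)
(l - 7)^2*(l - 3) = l^3 - 17*l^2 + 91*l - 147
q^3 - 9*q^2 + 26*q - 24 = (q - 4)*(q - 3)*(q - 2)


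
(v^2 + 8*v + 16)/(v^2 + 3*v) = (v^2 + 8*v + 16)/(v*(v + 3))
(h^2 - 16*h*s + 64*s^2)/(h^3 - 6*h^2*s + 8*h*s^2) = (h^2 - 16*h*s + 64*s^2)/(h*(h^2 - 6*h*s + 8*s^2))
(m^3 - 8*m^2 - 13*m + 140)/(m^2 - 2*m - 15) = (m^2 - 3*m - 28)/(m + 3)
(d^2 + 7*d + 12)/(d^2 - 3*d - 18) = (d + 4)/(d - 6)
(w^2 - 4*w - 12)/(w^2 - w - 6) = (w - 6)/(w - 3)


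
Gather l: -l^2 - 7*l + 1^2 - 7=-l^2 - 7*l - 6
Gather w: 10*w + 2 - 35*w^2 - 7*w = -35*w^2 + 3*w + 2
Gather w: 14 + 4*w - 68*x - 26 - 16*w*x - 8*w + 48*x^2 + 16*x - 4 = w*(-16*x - 4) + 48*x^2 - 52*x - 16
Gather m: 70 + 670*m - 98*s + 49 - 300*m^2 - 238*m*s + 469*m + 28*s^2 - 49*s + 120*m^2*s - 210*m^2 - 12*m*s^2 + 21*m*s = m^2*(120*s - 510) + m*(-12*s^2 - 217*s + 1139) + 28*s^2 - 147*s + 119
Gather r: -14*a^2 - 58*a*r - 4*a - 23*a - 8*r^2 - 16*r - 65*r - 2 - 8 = -14*a^2 - 27*a - 8*r^2 + r*(-58*a - 81) - 10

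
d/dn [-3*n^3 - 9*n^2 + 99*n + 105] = -9*n^2 - 18*n + 99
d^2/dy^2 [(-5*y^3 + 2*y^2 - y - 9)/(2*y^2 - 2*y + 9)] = 2*(74*y^3 + 54*y^2 - 1053*y + 270)/(8*y^6 - 24*y^5 + 132*y^4 - 224*y^3 + 594*y^2 - 486*y + 729)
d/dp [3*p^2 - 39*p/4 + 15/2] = 6*p - 39/4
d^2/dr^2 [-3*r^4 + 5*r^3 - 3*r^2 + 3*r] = -36*r^2 + 30*r - 6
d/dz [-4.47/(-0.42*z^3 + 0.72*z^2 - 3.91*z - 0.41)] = (-5.6322*z^2 + 6.4368*z - 17.4777)/(0.42*z^3 - 0.72*z^2 + 3.91*z + 0.41)^2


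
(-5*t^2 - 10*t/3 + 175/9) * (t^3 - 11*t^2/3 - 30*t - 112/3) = -5*t^5 + 15*t^4 + 545*t^3/3 + 5815*t^2/27 - 4130*t/9 - 19600/27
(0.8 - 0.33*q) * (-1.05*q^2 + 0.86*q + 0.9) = 0.3465*q^3 - 1.1238*q^2 + 0.391*q + 0.72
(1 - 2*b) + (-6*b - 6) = -8*b - 5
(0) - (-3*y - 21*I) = 3*y + 21*I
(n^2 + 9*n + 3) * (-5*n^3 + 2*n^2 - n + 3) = -5*n^5 - 43*n^4 + 2*n^3 + 24*n + 9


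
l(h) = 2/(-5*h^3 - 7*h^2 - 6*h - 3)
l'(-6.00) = 0.00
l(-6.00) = 0.00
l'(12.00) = 0.00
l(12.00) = 0.00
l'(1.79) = 0.04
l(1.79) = -0.03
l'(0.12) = 1.08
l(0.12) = -0.52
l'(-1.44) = 0.92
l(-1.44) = 0.33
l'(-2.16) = 0.12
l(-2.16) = 0.07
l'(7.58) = 0.00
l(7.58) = -0.00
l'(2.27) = 0.02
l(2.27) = -0.02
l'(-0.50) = 4.35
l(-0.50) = -1.78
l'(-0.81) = 1579.61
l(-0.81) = -26.49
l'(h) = 2*(15*h^2 + 14*h + 6)/(-5*h^3 - 7*h^2 - 6*h - 3)^2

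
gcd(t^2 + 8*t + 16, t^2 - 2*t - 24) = t + 4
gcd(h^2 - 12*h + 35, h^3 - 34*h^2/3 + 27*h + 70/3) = h^2 - 12*h + 35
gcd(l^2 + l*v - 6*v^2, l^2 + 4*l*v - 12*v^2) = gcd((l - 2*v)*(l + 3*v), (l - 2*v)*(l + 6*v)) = -l + 2*v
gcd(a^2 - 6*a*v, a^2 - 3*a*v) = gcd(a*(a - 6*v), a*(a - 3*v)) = a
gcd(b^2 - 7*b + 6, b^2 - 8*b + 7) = b - 1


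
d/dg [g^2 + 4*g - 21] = 2*g + 4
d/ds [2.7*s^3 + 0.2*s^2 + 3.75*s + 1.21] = 8.1*s^2 + 0.4*s + 3.75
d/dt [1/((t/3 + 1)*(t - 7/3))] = 18*(-3*t - 1)/(9*t^4 + 12*t^3 - 122*t^2 - 84*t + 441)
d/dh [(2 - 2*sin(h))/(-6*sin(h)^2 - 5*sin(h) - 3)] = 2*(-6*sin(h)^2 + 12*sin(h) + 8)*cos(h)/(6*sin(h)^2 + 5*sin(h) + 3)^2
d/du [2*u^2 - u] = 4*u - 1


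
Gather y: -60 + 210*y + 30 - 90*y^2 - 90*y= -90*y^2 + 120*y - 30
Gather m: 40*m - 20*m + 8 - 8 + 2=20*m + 2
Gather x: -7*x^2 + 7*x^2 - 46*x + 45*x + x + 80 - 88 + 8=0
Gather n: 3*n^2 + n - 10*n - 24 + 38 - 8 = 3*n^2 - 9*n + 6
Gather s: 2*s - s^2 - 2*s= -s^2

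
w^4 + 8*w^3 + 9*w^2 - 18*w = w*(w - 1)*(w + 3)*(w + 6)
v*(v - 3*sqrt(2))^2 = v^3 - 6*sqrt(2)*v^2 + 18*v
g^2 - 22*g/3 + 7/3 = (g - 7)*(g - 1/3)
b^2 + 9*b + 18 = (b + 3)*(b + 6)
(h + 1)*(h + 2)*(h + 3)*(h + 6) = h^4 + 12*h^3 + 47*h^2 + 72*h + 36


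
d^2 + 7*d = d*(d + 7)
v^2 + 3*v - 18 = (v - 3)*(v + 6)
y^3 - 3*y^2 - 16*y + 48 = (y - 4)*(y - 3)*(y + 4)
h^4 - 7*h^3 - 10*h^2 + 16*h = h*(h - 8)*(h - 1)*(h + 2)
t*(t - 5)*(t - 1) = t^3 - 6*t^2 + 5*t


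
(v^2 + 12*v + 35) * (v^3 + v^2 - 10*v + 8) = v^5 + 13*v^4 + 37*v^3 - 77*v^2 - 254*v + 280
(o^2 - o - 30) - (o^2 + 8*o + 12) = -9*o - 42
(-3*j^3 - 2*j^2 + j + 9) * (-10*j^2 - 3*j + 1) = 30*j^5 + 29*j^4 - 7*j^3 - 95*j^2 - 26*j + 9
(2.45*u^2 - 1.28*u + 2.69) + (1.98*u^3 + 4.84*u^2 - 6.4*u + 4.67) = 1.98*u^3 + 7.29*u^2 - 7.68*u + 7.36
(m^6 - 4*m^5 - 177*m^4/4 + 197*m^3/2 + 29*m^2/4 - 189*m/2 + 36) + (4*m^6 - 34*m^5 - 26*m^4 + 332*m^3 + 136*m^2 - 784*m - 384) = 5*m^6 - 38*m^5 - 281*m^4/4 + 861*m^3/2 + 573*m^2/4 - 1757*m/2 - 348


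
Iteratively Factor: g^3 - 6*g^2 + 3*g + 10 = (g - 2)*(g^2 - 4*g - 5) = (g - 5)*(g - 2)*(g + 1)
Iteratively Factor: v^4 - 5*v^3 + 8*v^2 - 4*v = (v - 2)*(v^3 - 3*v^2 + 2*v) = v*(v - 2)*(v^2 - 3*v + 2) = v*(v - 2)*(v - 1)*(v - 2)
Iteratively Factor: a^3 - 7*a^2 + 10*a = (a)*(a^2 - 7*a + 10) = a*(a - 2)*(a - 5)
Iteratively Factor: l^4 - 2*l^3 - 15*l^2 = (l + 3)*(l^3 - 5*l^2) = l*(l + 3)*(l^2 - 5*l) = l^2*(l + 3)*(l - 5)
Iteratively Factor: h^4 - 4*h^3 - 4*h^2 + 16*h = (h - 4)*(h^3 - 4*h) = h*(h - 4)*(h^2 - 4) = h*(h - 4)*(h - 2)*(h + 2)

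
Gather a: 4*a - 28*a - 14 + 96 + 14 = 96 - 24*a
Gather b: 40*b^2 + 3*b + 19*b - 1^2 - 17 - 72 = 40*b^2 + 22*b - 90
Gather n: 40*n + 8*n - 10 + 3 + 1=48*n - 6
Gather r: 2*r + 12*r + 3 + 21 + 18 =14*r + 42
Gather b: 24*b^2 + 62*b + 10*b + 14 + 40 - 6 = 24*b^2 + 72*b + 48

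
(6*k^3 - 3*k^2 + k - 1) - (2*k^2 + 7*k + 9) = 6*k^3 - 5*k^2 - 6*k - 10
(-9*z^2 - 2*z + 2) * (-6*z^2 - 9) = 54*z^4 + 12*z^3 + 69*z^2 + 18*z - 18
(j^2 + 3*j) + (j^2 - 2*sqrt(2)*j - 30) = 2*j^2 - 2*sqrt(2)*j + 3*j - 30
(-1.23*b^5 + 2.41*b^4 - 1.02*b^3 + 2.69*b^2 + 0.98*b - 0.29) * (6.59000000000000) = -8.1057*b^5 + 15.8819*b^4 - 6.7218*b^3 + 17.7271*b^2 + 6.4582*b - 1.9111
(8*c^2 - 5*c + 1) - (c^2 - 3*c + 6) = 7*c^2 - 2*c - 5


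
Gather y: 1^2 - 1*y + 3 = 4 - y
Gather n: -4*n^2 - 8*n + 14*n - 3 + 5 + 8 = -4*n^2 + 6*n + 10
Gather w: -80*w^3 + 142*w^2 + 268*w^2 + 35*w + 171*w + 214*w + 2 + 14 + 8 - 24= -80*w^3 + 410*w^2 + 420*w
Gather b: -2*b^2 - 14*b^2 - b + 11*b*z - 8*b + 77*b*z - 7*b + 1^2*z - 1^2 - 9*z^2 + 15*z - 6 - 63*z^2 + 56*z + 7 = -16*b^2 + b*(88*z - 16) - 72*z^2 + 72*z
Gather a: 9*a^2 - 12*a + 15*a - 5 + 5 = 9*a^2 + 3*a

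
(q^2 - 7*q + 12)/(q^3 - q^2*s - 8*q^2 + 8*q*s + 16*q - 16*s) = (q - 3)/(q^2 - q*s - 4*q + 4*s)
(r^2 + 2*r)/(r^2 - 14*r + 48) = r*(r + 2)/(r^2 - 14*r + 48)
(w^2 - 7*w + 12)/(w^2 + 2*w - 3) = (w^2 - 7*w + 12)/(w^2 + 2*w - 3)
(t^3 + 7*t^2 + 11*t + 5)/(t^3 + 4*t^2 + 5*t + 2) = (t + 5)/(t + 2)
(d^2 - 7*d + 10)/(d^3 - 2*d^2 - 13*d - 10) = (d - 2)/(d^2 + 3*d + 2)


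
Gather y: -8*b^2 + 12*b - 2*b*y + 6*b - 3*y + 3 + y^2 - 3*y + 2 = -8*b^2 + 18*b + y^2 + y*(-2*b - 6) + 5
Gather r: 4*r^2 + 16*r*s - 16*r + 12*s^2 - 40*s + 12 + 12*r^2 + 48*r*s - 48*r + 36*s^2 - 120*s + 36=16*r^2 + r*(64*s - 64) + 48*s^2 - 160*s + 48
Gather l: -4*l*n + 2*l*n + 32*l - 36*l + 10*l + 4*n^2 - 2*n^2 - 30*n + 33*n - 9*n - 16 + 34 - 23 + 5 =l*(6 - 2*n) + 2*n^2 - 6*n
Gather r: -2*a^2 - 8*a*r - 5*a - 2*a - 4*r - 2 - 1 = -2*a^2 - 7*a + r*(-8*a - 4) - 3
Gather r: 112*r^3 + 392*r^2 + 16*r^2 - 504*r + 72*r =112*r^3 + 408*r^2 - 432*r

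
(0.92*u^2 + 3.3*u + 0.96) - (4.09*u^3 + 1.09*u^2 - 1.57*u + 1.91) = -4.09*u^3 - 0.17*u^2 + 4.87*u - 0.95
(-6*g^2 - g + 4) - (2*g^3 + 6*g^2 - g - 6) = -2*g^3 - 12*g^2 + 10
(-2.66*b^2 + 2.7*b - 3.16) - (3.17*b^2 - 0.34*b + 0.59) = -5.83*b^2 + 3.04*b - 3.75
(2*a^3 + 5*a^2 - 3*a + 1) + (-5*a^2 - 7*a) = 2*a^3 - 10*a + 1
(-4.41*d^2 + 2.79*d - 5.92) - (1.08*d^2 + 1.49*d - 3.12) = -5.49*d^2 + 1.3*d - 2.8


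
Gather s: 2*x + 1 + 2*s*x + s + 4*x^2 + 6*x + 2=s*(2*x + 1) + 4*x^2 + 8*x + 3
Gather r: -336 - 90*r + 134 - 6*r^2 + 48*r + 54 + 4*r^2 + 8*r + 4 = -2*r^2 - 34*r - 144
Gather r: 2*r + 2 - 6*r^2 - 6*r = -6*r^2 - 4*r + 2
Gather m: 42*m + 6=42*m + 6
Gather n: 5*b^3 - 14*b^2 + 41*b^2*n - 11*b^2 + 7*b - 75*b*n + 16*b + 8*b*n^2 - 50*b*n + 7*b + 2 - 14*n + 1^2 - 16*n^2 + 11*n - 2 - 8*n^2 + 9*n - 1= 5*b^3 - 25*b^2 + 30*b + n^2*(8*b - 24) + n*(41*b^2 - 125*b + 6)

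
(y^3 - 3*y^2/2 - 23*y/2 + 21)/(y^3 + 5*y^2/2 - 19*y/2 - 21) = (y - 2)/(y + 2)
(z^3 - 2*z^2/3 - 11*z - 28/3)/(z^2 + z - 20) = (3*z^2 + 10*z + 7)/(3*(z + 5))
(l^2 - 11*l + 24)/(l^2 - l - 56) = (l - 3)/(l + 7)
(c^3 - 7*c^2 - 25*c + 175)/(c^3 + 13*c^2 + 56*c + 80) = (c^2 - 12*c + 35)/(c^2 + 8*c + 16)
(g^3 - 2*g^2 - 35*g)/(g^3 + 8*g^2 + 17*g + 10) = g*(g - 7)/(g^2 + 3*g + 2)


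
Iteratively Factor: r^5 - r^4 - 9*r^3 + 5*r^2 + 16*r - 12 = (r - 1)*(r^4 - 9*r^2 - 4*r + 12) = (r - 1)*(r + 2)*(r^3 - 2*r^2 - 5*r + 6) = (r - 3)*(r - 1)*(r + 2)*(r^2 + r - 2) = (r - 3)*(r - 1)^2*(r + 2)*(r + 2)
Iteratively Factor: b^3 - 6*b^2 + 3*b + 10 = (b + 1)*(b^2 - 7*b + 10) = (b - 5)*(b + 1)*(b - 2)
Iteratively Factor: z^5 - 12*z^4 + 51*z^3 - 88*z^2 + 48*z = (z - 4)*(z^4 - 8*z^3 + 19*z^2 - 12*z) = (z - 4)*(z - 3)*(z^3 - 5*z^2 + 4*z) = z*(z - 4)*(z - 3)*(z^2 - 5*z + 4) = z*(z - 4)*(z - 3)*(z - 1)*(z - 4)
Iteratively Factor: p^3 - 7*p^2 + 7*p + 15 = (p + 1)*(p^2 - 8*p + 15) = (p - 3)*(p + 1)*(p - 5)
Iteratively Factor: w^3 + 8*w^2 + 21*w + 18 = (w + 3)*(w^2 + 5*w + 6) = (w + 3)^2*(w + 2)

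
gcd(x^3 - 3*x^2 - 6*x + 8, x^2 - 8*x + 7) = x - 1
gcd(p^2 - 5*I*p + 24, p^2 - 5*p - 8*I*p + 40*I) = p - 8*I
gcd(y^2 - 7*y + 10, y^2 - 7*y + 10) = y^2 - 7*y + 10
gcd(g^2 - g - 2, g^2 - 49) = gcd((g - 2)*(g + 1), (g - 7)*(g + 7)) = 1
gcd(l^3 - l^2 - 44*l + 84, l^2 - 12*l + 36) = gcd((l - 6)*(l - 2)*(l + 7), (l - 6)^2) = l - 6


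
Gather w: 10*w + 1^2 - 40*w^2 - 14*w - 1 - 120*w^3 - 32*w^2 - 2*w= -120*w^3 - 72*w^2 - 6*w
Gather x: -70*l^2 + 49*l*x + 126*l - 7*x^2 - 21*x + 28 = -70*l^2 + 126*l - 7*x^2 + x*(49*l - 21) + 28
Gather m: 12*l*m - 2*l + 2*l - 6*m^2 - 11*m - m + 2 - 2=-6*m^2 + m*(12*l - 12)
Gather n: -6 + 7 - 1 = 0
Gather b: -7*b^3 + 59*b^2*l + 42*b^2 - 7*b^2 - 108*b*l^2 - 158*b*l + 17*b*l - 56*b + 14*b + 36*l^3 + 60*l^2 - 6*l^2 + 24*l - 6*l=-7*b^3 + b^2*(59*l + 35) + b*(-108*l^2 - 141*l - 42) + 36*l^3 + 54*l^2 + 18*l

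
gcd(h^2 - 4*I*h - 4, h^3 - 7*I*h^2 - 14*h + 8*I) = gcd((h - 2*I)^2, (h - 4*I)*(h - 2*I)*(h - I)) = h - 2*I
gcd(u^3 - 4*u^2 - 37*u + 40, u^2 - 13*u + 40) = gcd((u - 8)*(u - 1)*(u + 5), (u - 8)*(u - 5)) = u - 8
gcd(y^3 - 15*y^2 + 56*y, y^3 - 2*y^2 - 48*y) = y^2 - 8*y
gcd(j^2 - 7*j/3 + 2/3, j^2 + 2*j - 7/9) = j - 1/3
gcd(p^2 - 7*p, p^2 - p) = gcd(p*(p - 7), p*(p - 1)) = p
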